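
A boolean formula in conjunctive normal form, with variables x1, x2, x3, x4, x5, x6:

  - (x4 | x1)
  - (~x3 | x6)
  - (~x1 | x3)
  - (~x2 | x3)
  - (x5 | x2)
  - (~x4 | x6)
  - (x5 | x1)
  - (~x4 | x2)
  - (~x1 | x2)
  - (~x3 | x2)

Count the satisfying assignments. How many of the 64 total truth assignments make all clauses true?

The models are:
  x1=F x2=T x3=T x4=T x5=T x6=T
  x1=T x2=T x3=T x4=F x5=F x6=T
  x1=T x2=T x3=T x4=F x5=T x6=T
  x1=T x2=T x3=T x4=T x5=F x6=T
  x1=T x2=T x3=T x4=T x5=T x6=T
That's 5 in total.

5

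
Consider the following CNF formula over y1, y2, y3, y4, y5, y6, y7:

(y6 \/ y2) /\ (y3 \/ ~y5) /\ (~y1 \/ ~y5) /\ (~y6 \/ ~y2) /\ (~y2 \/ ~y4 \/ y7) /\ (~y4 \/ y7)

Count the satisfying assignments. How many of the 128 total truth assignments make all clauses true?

30

Split on y2, then y4.
  y2=T, y4=T: 5 of the 32 assignments to (y1,y3,y5,y6,y7) work.
  y2=T, y4=F: y7 free; 5 ways for (y1,y3,y5,y6) × 2^1 = 10.
  y2=F, y4=T: 5 of the 32 assignments to (y1,y3,y5,y6,y7) work.
  y2=F, y4=F: y7 free; 5 ways for (y1,y3,y5,y6) × 2^1 = 10.
Total: 5 + 10 + 5 + 10 = 30.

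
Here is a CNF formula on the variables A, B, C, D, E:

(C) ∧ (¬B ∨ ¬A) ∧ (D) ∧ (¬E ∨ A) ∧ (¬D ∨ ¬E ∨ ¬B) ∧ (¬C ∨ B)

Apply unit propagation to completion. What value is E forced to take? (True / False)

False

(C) is a unit clause: C = True.
Unit clause (D) sets D = True.
From (B ∨ ¬C) and C = True: B = True.
(¬B ∨ ¬A) with B = True leaves only ¬A, so A = False.
(¬E ∨ A): since A = False, the clause reduces to (¬E). E = False.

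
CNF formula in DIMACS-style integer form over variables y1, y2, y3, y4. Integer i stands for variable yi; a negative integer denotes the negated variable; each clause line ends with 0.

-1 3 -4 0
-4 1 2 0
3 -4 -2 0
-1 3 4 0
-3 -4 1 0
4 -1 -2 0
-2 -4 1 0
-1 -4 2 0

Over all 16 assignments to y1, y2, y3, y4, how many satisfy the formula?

6

The models are:
  y1=0 y2=0 y3=0 y4=0
  y1=0 y2=0 y3=1 y4=0
  y1=0 y2=1 y3=0 y4=0
  y1=0 y2=1 y3=1 y4=0
  y1=1 y2=0 y3=1 y4=0
  y1=1 y2=1 y3=1 y4=1
That's 6 in total.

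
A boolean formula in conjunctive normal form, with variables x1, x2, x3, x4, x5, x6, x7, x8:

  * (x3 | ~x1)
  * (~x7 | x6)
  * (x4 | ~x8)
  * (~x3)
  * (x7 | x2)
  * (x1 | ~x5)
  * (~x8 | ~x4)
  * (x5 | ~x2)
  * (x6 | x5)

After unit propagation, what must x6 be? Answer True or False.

True

(~x3) is a unit clause: x3 = False.
In (x3 | ~x1), x3 is now false; ~x1 must hold, so x1 = False.
(x1 | ~x5): since x1 = False, the clause reduces to (~x5). x5 = False.
From (x5 | ~x2) and x5 = False: x2 = False.
In (x2 | x7), x2 is now false; x7 must hold, so x7 = True.
(~x7 | x6) with x7 = True leaves only x6, so x6 = True.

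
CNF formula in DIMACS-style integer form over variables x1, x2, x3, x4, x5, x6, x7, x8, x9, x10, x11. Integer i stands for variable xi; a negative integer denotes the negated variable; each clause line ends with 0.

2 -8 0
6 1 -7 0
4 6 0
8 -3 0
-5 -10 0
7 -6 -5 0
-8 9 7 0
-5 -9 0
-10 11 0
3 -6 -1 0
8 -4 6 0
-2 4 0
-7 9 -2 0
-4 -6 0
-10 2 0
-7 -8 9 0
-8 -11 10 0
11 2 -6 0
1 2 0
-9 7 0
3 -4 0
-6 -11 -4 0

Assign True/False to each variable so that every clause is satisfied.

x1=T, x2=T, x3=T, x4=T, x5=F, x6=F, x7=T, x8=T, x9=T, x10=F, x11=F

Check each clause:
  1. (NOT x8 OR x2) — x2 is true.
  2. (x6 OR x1 OR NOT x7) — x1 is true.
  3. (x6 OR x4) — x4 is true.
  4. (x8 OR NOT x3) — x8 is true.
  5. (NOT x10 OR NOT x5) — NOT x5 is true.
  6. (x7 OR NOT x5 OR NOT x6) — NOT x6 is true.
  7. (x7 OR x9 OR NOT x8) — x9 is true.
  8. (NOT x9 OR NOT x5) — NOT x5 is true.
  9. (x11 OR NOT x10) — NOT x10 is true.
  10. (x3 OR NOT x1 OR NOT x6) — NOT x6 is true.
  11. (x6 OR NOT x4 OR x8) — x8 is true.
  12. (x4 OR NOT x2) — x4 is true.
  13. (NOT x2 OR x9 OR NOT x7) — x9 is true.
  14. (NOT x6 OR NOT x4) — NOT x6 is true.
  15. (NOT x10 OR x2) — x2 is true.
  16. (x9 OR NOT x8 OR NOT x7) — x9 is true.
  17. (x10 OR NOT x8 OR NOT x11) — NOT x11 is true.
  18. (x11 OR x2 OR NOT x6) — x2 is true.
  19. (x1 OR x2) — x1 is true.
  20. (NOT x9 OR x7) — x7 is true.
  21. (NOT x4 OR x3) — x3 is true.
  22. (NOT x6 OR NOT x11 OR NOT x4) — NOT x6 is true.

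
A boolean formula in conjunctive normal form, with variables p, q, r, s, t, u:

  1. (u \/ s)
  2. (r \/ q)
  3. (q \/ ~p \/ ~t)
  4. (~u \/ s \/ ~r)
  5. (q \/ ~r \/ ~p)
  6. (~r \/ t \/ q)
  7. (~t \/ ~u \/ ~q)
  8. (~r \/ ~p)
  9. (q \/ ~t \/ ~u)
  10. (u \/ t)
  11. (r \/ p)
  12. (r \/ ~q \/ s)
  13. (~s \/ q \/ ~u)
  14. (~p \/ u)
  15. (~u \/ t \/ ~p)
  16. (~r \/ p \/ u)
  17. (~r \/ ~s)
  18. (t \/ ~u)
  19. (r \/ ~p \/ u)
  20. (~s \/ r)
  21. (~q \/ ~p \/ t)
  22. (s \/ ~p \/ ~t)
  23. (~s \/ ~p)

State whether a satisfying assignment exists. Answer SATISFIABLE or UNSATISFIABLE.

UNSATISFIABLE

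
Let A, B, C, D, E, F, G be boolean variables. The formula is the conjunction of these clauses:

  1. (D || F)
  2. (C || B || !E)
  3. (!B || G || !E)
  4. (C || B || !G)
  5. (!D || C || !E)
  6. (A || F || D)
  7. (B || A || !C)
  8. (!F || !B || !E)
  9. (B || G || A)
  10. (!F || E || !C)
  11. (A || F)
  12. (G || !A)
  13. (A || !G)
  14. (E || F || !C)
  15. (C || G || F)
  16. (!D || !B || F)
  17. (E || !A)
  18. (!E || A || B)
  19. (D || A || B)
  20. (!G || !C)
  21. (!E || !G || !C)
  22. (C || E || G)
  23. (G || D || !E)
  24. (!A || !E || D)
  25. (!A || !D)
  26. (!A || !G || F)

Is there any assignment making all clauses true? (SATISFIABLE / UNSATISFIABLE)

UNSATISFIABLE

A = True:
  propagation gives G=True, E=True, C=False, B=True; an empty clause results — contradiction.
A = False:
  propagation gives F=True, G=False, B=True, E=False; an empty clause results — contradiction.
Every branch closes, so no satisfying assignment exists.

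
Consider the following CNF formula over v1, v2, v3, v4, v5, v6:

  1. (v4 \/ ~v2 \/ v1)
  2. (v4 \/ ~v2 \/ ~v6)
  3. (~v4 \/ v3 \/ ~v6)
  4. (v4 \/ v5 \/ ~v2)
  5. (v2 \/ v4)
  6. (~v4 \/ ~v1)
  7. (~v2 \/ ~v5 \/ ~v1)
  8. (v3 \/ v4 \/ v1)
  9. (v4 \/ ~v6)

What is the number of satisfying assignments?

Split on v4, then v2.
  v4=1, v2=1: v5 free; 3 ways for (v1,v3,v6) × 2^1 = 6.
  v4=1, v2=0: v5 free; 3 ways for (v1,v3,v6) × 2^1 = 6.
  v4=0, v2=1: a clause becomes empty — 0.
  v4=0, v2=0: a clause becomes empty — 0.
Total: 6 + 6 + 0 + 0 = 12.

12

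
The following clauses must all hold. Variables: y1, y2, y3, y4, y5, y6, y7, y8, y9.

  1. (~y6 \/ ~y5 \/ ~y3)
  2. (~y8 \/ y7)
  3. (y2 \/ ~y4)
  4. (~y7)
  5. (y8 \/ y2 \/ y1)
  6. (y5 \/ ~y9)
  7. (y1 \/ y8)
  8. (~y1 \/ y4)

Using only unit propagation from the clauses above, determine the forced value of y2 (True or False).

(~y7) is a unit clause: y7 = False.
(y7 \/ ~y8) with y7 = False leaves only ~y8, so y8 = False.
From (y1 \/ y8) and y8 = False: y1 = True.
(y4 \/ ~y1): since y1 = True, the clause reduces to (y4). y4 = True.
From (y2 \/ ~y4) and y4 = True: y2 = True.

True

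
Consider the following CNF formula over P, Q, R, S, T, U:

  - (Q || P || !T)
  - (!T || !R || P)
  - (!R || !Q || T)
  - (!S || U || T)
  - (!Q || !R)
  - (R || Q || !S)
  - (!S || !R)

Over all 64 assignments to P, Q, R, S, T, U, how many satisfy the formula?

Split on R, then Q.
  R=T, Q=T: a clause becomes empty — 0.
  R=T, Q=F: U free; 3 ways for (P,S,T) × 2^1 = 6.
  R=F, Q=T: P free; 7 ways for (S,T,U) × 2^1 = 14.
  R=F, Q=F: U free; 3 ways for (P,S,T) × 2^1 = 6.
Total: 0 + 6 + 14 + 6 = 26.

26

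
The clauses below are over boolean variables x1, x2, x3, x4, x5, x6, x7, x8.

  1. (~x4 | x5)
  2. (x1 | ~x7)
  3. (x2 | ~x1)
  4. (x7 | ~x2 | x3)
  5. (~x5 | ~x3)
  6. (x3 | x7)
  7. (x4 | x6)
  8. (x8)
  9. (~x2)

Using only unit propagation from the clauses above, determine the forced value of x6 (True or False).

(x8) is a unit clause: x8 = True.
(~x2) is a unit clause: x2 = False.
(x2 | ~x1) with x2 = False leaves only ~x1, so x1 = False.
In (x1 | ~x7), x1 is now false; ~x7 must hold, so x7 = False.
(x3 | x7): since x7 = False, the clause reduces to (x3). x3 = True.
In (~x3 | ~x5), ~x3 is now false; ~x5 must hold, so x5 = False.
(x5 | ~x4) with x5 = False leaves only ~x4, so x4 = False.
(x6 | x4) with x4 = False leaves only x6, so x6 = True.

True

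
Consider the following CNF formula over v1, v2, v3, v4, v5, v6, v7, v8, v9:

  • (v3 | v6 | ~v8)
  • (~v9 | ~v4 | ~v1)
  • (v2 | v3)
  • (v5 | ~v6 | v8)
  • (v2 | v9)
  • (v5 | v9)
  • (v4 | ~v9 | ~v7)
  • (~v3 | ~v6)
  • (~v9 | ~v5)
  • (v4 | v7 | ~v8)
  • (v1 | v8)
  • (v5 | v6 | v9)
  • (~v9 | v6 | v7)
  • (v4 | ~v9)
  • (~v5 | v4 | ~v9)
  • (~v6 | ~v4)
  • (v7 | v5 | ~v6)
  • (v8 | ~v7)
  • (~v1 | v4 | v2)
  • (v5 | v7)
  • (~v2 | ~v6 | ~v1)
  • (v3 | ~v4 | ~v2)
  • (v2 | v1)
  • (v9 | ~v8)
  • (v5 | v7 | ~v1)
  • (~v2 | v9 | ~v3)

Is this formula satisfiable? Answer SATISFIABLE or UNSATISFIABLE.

SATISFIABLE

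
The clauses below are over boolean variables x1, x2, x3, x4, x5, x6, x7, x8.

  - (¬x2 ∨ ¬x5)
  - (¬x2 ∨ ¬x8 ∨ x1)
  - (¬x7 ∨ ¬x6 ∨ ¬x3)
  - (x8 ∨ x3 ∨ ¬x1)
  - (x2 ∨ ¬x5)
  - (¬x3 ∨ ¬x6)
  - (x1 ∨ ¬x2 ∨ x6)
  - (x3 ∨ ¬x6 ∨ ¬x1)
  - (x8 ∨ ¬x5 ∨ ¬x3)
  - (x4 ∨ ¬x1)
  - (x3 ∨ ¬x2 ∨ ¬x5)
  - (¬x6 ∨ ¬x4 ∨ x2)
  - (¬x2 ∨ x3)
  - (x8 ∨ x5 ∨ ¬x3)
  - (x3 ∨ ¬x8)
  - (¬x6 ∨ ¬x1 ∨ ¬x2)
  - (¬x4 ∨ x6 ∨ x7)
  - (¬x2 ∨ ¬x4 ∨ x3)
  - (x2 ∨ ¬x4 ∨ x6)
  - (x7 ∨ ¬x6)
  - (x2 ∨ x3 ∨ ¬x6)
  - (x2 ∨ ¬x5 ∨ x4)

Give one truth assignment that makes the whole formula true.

x1 = T  x2 = T  x3 = T  x4 = T  x5 = F  x6 = F  x7 = T  x8 = T

Check each clause:
  1. (¬x5 ∨ ¬x2) — ¬x5 is true.
  2. (¬x8 ∨ ¬x2 ∨ x1) — x1 is true.
  3. (¬x3 ∨ ¬x6 ∨ ¬x7) — ¬x6 is true.
  4. (x8 ∨ ¬x1 ∨ x3) — x8 is true.
  5. (x2 ∨ ¬x5) — x2 is true.
  6. (¬x6 ∨ ¬x3) — ¬x6 is true.
  7. (x6 ∨ x1 ∨ ¬x2) — x1 is true.
  8. (¬x6 ∨ ¬x1 ∨ x3) — ¬x6 is true.
  9. (x8 ∨ ¬x5 ∨ ¬x3) — x8 is true.
  10. (x4 ∨ ¬x1) — x4 is true.
  11. (x3 ∨ ¬x5 ∨ ¬x2) — x3 is true.
  12. (x2 ∨ ¬x6 ∨ ¬x4) — x2 is true.
  13. (¬x2 ∨ x3) — x3 is true.
  14. (x8 ∨ x5 ∨ ¬x3) — x8 is true.
  15. (x3 ∨ ¬x8) — x3 is true.
  16. (¬x1 ∨ ¬x2 ∨ ¬x6) — ¬x6 is true.
  17. (¬x4 ∨ x7 ∨ x6) — x7 is true.
  18. (x3 ∨ ¬x2 ∨ ¬x4) — x3 is true.
  19. (x2 ∨ x6 ∨ ¬x4) — x2 is true.
  20. (x7 ∨ ¬x6) — ¬x6 is true.
  21. (¬x6 ∨ x2 ∨ x3) — x3 is true.
  22. (x4 ∨ ¬x5 ∨ x2) — x2 is true.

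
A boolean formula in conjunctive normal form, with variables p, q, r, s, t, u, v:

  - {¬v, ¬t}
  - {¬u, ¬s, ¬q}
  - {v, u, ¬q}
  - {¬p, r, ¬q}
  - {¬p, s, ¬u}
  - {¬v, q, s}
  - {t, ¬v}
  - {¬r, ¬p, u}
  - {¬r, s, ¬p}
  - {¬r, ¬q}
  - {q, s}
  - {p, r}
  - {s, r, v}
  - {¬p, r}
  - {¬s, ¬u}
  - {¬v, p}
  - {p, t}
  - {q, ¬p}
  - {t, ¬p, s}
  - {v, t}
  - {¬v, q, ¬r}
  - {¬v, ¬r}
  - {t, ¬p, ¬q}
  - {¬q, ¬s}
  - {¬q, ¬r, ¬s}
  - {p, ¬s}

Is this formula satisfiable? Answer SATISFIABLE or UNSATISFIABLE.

p = True:
  propagation gives r=True, u=True, s=True; an empty clause results — contradiction.
p = False:
  propagation gives r=True, q=False, s=True; an empty clause results — contradiction.
Every branch closes, so no satisfying assignment exists.

UNSATISFIABLE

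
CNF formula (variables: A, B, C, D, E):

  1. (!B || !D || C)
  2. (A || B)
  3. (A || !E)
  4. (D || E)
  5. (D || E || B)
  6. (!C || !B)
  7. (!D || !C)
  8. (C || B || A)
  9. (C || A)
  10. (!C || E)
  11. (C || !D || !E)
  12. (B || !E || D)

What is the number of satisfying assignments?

2

Satisfying assignments:
  A=1 B=0 C=0 D=1 E=0
  A=1 B=1 C=0 D=0 E=1
Count: 2.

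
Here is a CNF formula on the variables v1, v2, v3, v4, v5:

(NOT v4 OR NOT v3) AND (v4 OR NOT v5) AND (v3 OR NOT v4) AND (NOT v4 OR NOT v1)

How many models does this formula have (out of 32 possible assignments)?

8

Case analysis on v4 and v3:
  v4=1, v3=1: a clause becomes empty — 0.
  v4=1, v3=0: a clause becomes empty — 0.
  v4=0, v3=1: remaining (v1,v2,v5) ∈ {(0,0,0); (0,1,0); (1,0,0); (1,1,0)} — 4.
  v4=0, v3=0: remaining (v1,v2,v5) ∈ {(0,0,0); (0,1,0); (1,0,0); (1,1,0)} — 4.
Total: 0 + 0 + 4 + 4 = 8.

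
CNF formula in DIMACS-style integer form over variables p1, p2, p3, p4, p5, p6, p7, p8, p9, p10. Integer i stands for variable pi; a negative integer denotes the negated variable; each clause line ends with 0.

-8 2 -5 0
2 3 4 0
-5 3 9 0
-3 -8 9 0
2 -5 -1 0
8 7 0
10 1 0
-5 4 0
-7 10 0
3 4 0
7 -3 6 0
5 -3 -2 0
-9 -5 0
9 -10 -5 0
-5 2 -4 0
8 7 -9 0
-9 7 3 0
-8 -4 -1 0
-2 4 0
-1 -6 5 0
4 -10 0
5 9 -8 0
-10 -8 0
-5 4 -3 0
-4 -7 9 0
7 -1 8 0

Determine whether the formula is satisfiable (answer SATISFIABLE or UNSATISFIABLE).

Try p1 = False.
  then p10 is forced to True.
  then p4 is forced to True.
  then p8 is forced to False.
  then p7 is forced to True.
  then p9 is forced to True.
  then p5 is forced to False.
For the remaining variables, p2 = False, p3 = True, p6 = True works.
Every clause has at least one true literal under this assignment.
So p1 = F, p2 = F, p3 = T, p4 = T, p5 = F, p6 = T, p7 = T, p8 = F, p9 = T, p10 = T is a satisfying assignment.

SATISFIABLE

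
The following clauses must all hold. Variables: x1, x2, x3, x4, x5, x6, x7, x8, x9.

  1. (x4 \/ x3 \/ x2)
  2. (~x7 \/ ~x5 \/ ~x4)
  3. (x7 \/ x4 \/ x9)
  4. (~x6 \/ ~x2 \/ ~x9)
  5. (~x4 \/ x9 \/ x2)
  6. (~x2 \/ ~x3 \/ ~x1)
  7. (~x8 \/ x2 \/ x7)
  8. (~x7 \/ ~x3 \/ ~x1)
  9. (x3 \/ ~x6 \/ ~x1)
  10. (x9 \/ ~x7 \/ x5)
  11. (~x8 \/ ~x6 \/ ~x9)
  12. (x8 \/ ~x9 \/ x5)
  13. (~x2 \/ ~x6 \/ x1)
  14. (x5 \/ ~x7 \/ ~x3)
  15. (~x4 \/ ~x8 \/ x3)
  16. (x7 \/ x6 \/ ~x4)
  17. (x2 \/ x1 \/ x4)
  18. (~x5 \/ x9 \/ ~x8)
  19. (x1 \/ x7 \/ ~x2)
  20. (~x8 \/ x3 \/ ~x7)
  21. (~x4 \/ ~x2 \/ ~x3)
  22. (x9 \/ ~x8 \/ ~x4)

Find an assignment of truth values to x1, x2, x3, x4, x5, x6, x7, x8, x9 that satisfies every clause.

x1=T, x2=F, x3=T, x4=T, x5=T, x6=T, x7=F, x8=F, x9=T

Check each clause:
  1. (x3 \/ x2 \/ x4) — x3 is true.
  2. (~x4 \/ ~x7 \/ ~x5) — ~x7 is true.
  3. (x4 \/ x9 \/ x7) — x9 is true.
  4. (~x2 \/ ~x6 \/ ~x9) — ~x2 is true.
  5. (x2 \/ ~x4 \/ x9) — x9 is true.
  6. (~x2 \/ ~x3 \/ ~x1) — ~x2 is true.
  7. (x7 \/ ~x8 \/ x2) — ~x8 is true.
  8. (~x7 \/ ~x3 \/ ~x1) — ~x7 is true.
  9. (x3 \/ ~x1 \/ ~x6) — x3 is true.
  10. (x5 \/ x9 \/ ~x7) — ~x7 is true.
  11. (~x8 \/ ~x6 \/ ~x9) — ~x8 is true.
  12. (x8 \/ ~x9 \/ x5) — x5 is true.
  13. (~x2 \/ ~x6 \/ x1) — x1 is true.
  14. (~x7 \/ x5 \/ ~x3) — ~x7 is true.
  15. (~x8 \/ ~x4 \/ x3) — ~x8 is true.
  16. (x7 \/ ~x4 \/ x6) — x6 is true.
  17. (x4 \/ x1 \/ x2) — x1 is true.
  18. (~x8 \/ ~x5 \/ x9) — ~x8 is true.
  19. (x7 \/ ~x2 \/ x1) — x1 is true.
  20. (~x8 \/ ~x7 \/ x3) — ~x8 is true.
  21. (~x4 \/ ~x2 \/ ~x3) — ~x2 is true.
  22. (~x8 \/ ~x4 \/ x9) — ~x8 is true.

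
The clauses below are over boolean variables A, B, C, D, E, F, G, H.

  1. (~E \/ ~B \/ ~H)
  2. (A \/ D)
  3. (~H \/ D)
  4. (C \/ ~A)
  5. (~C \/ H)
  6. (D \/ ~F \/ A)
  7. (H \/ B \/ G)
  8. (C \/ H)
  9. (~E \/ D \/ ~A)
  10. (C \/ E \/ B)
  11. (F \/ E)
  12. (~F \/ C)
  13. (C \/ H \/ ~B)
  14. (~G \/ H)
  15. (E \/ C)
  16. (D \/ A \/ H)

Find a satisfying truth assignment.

A=True, B=True, C=True, D=True, E=False, F=True, G=True, H=True

Check each clause:
  1. (~E \/ ~H \/ ~B) — ~E is true.
  2. (A \/ D) — A is true.
  3. (D \/ ~H) — D is true.
  4. (C \/ ~A) — C is true.
  5. (~C \/ H) — H is true.
  6. (D \/ ~F \/ A) — A is true.
  7. (H \/ B \/ G) — H is true.
  8. (H \/ C) — H is true.
  9. (~A \/ D \/ ~E) — ~E is true.
  10. (E \/ C \/ B) — B is true.
  11. (E \/ F) — F is true.
  12. (~F \/ C) — C is true.
  13. (C \/ ~B \/ H) — H is true.
  14. (H \/ ~G) — H is true.
  15. (C \/ E) — C is true.
  16. (D \/ A \/ H) — H is true.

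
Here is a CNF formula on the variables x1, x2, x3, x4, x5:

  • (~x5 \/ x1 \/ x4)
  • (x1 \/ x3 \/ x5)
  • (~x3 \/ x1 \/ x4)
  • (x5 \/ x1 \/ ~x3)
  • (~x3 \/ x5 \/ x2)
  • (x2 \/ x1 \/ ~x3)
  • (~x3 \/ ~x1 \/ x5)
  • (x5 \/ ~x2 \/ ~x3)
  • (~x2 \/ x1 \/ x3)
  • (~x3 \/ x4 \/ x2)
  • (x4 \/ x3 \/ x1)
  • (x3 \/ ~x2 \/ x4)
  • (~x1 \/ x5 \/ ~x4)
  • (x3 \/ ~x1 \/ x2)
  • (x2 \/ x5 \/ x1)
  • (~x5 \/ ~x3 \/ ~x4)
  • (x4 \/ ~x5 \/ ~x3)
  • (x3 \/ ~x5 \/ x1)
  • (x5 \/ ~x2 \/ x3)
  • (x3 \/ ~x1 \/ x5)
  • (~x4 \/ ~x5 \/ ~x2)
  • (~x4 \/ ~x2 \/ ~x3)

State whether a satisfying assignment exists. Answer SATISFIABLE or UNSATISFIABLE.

UNSATISFIABLE

x3 = True:
  x5 = True:
    propagation gives x4=False; an empty clause results — contradiction.
  x5 = False:
    propagation gives x1=True; an empty clause results — contradiction.
x3 = False:
  x1 = True:
    propagation gives x2=True, x4=True, x5=True; an empty clause results — contradiction.
  x1 = False:
    propagation gives x5=True; an empty clause results — contradiction.
Every branch closes, so no satisfying assignment exists.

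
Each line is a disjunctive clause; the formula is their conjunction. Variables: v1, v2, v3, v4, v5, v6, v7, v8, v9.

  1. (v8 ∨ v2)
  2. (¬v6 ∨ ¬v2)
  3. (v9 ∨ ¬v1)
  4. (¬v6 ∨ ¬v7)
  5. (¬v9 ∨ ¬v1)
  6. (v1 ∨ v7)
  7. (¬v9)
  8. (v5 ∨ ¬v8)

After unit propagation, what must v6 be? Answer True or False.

False

(¬v9) stands alone — v9 = False.
From (¬v1 ∨ v9) and v9 = False: v1 = False.
(v1 ∨ v7): since v1 = False, the clause reduces to (v7). v7 = True.
(¬v6 ∨ ¬v7): since v7 = True, the clause reduces to (¬v6). v6 = False.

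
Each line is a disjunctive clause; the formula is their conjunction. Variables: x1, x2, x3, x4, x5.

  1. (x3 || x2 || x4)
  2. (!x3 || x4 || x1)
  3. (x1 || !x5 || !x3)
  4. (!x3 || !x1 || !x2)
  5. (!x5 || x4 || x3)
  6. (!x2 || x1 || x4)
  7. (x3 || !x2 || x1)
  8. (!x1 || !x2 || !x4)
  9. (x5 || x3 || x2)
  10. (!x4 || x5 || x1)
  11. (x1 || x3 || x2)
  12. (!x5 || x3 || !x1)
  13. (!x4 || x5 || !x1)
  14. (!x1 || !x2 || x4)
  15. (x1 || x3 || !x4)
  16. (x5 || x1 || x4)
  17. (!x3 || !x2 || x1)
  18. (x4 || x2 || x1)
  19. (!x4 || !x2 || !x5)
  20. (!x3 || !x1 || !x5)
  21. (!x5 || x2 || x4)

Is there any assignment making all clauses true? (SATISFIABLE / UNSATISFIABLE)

Branch on x1: take x1 = True.
The remaining clauses are satisfied by x2 = False, x3 = True, x4 = False, x5 = False.
So x1 = T, x2 = F, x3 = T, x4 = F, x5 = F is a satisfying assignment.

SATISFIABLE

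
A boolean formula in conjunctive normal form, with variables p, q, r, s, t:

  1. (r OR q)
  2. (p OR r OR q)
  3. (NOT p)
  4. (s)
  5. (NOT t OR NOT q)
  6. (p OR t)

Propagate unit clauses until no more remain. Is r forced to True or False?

(NOT p) is a unit clause: p = False.
(s) stands alone — s = True.
From (p OR t) and p = False: t = True.
From (NOT q OR NOT t) and t = True: q = False.
(r OR q): since q = False, the clause reduces to (r). r = True.

True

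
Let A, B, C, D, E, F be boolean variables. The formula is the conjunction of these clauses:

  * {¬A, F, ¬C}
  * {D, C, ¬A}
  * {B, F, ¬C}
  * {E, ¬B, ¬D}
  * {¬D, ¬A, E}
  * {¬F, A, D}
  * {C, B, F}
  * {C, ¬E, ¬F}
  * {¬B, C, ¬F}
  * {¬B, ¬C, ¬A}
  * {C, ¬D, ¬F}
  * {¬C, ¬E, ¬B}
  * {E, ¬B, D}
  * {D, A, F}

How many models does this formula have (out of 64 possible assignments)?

Satisfying assignments:
  A=0 B=0 C=1 D=1 E=0 F=1
  A=0 B=0 C=1 D=1 E=1 F=1
  A=0 B=1 C=0 D=1 E=1 F=0
  A=1 B=0 C=1 D=0 E=0 F=1
  A=1 B=0 C=1 D=0 E=1 F=1
  A=1 B=0 C=1 D=1 E=1 F=1
  A=1 B=1 C=0 D=1 E=1 F=0
That's 7 in total.

7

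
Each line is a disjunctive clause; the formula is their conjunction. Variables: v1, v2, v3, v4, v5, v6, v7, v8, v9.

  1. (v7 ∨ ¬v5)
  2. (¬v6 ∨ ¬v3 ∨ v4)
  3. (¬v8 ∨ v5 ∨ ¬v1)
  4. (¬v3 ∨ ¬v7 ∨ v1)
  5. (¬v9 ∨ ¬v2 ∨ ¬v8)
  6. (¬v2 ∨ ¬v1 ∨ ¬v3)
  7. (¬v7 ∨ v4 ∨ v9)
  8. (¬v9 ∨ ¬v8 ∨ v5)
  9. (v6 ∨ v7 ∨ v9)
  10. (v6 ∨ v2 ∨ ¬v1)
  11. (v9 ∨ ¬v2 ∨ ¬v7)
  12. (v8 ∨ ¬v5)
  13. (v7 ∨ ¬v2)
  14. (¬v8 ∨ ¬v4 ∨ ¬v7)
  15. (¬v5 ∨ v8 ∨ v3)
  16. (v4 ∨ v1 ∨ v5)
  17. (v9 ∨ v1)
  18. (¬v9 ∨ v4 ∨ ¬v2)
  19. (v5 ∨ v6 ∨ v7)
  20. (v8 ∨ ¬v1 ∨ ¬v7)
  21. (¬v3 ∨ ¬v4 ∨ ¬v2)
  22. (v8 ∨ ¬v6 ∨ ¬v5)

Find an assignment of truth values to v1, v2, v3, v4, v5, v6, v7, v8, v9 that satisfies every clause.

Branch on v1: take v1 = False.
  then v9 is forced to True.
Set v2 = False and propagate.
Branch on v3: take v3 = False.
For the remaining variables, v4 = True, v5 = False, v6 = False, v7 = True, v8 = False works.
Every clause has at least one true literal under this assignment.

v1 = False, v2 = False, v3 = False, v4 = True, v5 = False, v6 = False, v7 = True, v8 = False, v9 = True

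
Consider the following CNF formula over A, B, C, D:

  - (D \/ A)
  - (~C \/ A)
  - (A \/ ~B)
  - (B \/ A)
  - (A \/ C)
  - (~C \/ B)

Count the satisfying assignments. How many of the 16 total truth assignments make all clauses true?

6

The models are:
  A=1 B=0 C=0 D=0
  A=1 B=0 C=0 D=1
  A=1 B=1 C=0 D=0
  A=1 B=1 C=0 D=1
  A=1 B=1 C=1 D=0
  A=1 B=1 C=1 D=1
That's 6 in total.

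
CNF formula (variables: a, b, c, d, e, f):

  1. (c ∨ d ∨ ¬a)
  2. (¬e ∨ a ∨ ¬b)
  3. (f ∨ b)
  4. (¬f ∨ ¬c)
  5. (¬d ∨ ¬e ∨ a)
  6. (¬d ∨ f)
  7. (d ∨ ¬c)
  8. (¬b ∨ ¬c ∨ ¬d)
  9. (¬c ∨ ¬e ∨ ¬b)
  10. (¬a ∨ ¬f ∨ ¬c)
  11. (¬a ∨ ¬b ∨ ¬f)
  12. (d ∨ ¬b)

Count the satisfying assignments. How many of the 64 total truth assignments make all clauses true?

6

The models are:
  a=F b=F c=F d=F e=F f=T
  a=F b=F c=F d=F e=T f=T
  a=F b=F c=F d=T e=F f=T
  a=F b=T c=F d=T e=F f=T
  a=T b=F c=F d=T e=F f=T
  a=T b=F c=F d=T e=T f=T
Count: 6.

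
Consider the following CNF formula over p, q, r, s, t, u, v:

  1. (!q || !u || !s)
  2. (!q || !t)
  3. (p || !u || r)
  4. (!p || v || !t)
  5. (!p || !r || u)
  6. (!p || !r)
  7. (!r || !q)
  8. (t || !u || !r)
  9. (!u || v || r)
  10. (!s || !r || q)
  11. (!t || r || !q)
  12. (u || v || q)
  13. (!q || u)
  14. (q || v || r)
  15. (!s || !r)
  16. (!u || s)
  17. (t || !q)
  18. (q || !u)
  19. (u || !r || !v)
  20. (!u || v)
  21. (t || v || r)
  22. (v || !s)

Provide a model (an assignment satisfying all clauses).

p=False, q=False, r=False, s=False, t=True, u=False, v=True

Check each clause:
  1. (!u || !s || !q) — !u is true.
  2. (!q || !t) — !q is true.
  3. (r || !u || p) — !u is true.
  4. (!p || v || !t) — !p is true.
  5. (!r || u || !p) — !r is true.
  6. (!r || !p) — !r is true.
  7. (!r || !q) — !r is true.
  8. (!r || t || !u) — !r is true.
  9. (r || v || !u) — !u is true.
  10. (q || !r || !s) — !s is true.
  11. (!q || r || !t) — !q is true.
  12. (u || v || q) — v is true.
  13. (!q || u) — !q is true.
  14. (v || q || r) — v is true.
  15. (!r || !s) — !s is true.
  16. (!u || s) — !u is true.
  17. (!q || t) — t is true.
  18. (!u || q) — !u is true.
  19. (u || !r || !v) — !r is true.
  20. (!u || v) — !u is true.
  21. (v || t || r) — t is true.
  22. (v || !s) — !s is true.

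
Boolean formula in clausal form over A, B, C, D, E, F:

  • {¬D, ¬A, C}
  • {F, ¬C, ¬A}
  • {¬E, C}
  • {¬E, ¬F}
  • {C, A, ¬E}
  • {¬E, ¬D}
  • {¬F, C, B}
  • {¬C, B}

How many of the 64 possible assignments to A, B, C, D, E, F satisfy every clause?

Case analysis on C and E:
  C=1, E=1: remaining (A,B,D,F) ∈ {(0,1,0,0)} — 1.
  C=1, E=0: D free; 3 ways for (A,B,F) × 2^1 = 6.
  C=0, E=1: a clause becomes empty — 0.
  C=0, E=0: 9 of the 16 assignments to (A,B,D,F) work.
Total: 1 + 6 + 0 + 9 = 16.

16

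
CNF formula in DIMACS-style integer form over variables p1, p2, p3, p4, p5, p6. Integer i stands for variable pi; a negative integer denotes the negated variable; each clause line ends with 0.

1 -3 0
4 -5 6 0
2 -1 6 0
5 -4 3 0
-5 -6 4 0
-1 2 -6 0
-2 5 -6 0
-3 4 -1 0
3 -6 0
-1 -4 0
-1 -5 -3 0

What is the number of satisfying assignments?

The models are:
  p1=0 p2=0 p3=0 p4=0 p5=0 p6=0
  p1=0 p2=0 p3=0 p4=1 p5=1 p6=0
  p1=0 p2=1 p3=0 p4=0 p5=0 p6=0
  p1=0 p2=1 p3=0 p4=1 p5=1 p6=0
  p1=1 p2=1 p3=0 p4=0 p5=0 p6=0
That's 5 in total.

5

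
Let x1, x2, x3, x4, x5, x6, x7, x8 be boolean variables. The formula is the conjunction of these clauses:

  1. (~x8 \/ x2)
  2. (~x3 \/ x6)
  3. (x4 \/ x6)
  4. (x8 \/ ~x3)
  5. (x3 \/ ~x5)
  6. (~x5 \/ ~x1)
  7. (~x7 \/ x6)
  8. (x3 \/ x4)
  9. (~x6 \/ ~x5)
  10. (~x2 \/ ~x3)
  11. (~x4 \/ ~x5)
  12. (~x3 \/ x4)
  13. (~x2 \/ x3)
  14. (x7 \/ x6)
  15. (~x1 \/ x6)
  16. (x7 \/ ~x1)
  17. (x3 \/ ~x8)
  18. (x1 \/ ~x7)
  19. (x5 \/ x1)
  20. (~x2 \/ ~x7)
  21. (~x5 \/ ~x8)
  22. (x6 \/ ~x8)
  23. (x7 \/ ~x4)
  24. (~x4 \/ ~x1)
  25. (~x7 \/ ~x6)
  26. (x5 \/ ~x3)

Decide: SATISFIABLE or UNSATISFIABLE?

UNSATISFIABLE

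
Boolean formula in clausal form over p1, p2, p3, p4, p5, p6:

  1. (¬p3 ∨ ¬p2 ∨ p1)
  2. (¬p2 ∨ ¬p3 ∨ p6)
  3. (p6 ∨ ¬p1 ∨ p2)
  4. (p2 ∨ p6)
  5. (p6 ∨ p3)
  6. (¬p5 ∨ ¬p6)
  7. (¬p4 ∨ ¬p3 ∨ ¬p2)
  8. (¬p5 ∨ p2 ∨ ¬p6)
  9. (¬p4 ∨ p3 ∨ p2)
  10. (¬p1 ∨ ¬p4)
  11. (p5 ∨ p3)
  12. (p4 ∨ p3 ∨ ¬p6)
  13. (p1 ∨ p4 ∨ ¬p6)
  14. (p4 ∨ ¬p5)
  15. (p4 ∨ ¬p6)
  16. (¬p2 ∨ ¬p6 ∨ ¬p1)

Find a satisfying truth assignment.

p1=F, p2=F, p3=T, p4=T, p5=F, p6=T

Set p1 = False and propagate.
For the remaining variables, p2 = False, p3 = True, p4 = True, p5 = False, p6 = True works.
Every clause has at least one true literal under this assignment.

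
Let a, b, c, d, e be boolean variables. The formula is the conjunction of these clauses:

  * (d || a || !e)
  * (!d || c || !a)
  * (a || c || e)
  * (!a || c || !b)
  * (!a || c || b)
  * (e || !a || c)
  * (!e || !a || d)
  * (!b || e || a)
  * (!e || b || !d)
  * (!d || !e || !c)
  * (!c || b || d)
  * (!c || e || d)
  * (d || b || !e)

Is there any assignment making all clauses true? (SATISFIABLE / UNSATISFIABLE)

Branch on a: take a = True.
Try b = True.
  then c is forced to True.
The remaining clauses are satisfied by d = True, e = False.
So a=True, b=True, c=True, d=True, e=False is a satisfying assignment.

SATISFIABLE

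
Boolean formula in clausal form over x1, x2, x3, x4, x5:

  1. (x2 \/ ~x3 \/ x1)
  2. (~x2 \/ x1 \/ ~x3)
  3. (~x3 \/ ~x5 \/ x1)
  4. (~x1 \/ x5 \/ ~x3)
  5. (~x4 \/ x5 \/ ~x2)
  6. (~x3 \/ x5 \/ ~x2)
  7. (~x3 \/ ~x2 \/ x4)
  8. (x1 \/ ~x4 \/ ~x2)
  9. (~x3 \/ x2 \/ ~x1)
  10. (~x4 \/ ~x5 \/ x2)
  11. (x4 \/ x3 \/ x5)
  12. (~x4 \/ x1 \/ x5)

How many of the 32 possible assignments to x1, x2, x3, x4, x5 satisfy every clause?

Satisfying assignments:
  x1=0 x2=0 x3=0 x4=0 x5=1
  x1=0 x2=1 x3=0 x4=0 x5=1
  x1=1 x2=0 x3=0 x4=0 x5=1
  x1=1 x2=0 x3=0 x4=1 x5=0
  x1=1 x2=1 x3=0 x4=0 x5=1
  x1=1 x2=1 x3=0 x4=1 x5=1
  x1=1 x2=1 x3=1 x4=1 x5=1
Count: 7.

7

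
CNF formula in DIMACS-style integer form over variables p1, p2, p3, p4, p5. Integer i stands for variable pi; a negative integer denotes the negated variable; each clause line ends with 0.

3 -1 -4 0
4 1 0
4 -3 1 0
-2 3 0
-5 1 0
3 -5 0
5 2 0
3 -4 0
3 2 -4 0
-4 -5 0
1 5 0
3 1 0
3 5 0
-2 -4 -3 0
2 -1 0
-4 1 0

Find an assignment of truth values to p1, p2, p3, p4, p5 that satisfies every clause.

p1=True, p2=True, p3=True, p4=False, p5=True

Branch on p1: take p1 = True.
  then p2 is forced to True.
  then p3 is forced to True.
  then p4 is forced to False.
p5 is now unconstrained; take p5 = True.
Check each clause:
  1. (~p1 | ~p4 | p3) — p3 is true.
  2. (p1 | p4) — p1 is true.
  3. (p1 | ~p3 | p4) — p1 is true.
  4. (~p2 | p3) — p3 is true.
  5. (~p5 | p1) — p1 is true.
  6. (~p5 | p3) — p3 is true.
  7. (p5 | p2) — p2 is true.
  8. (p3 | ~p4) — p3 is true.
  9. (~p4 | p2 | p3) — p2 is true.
  10. (~p4 | ~p5) — ~p4 is true.
  11. (p5 | p1) — p1 is true.
  12. (p1 | p3) — p1 is true.
  13. (p3 | p5) — p3 is true.
  14. (~p4 | ~p3 | ~p2) — ~p4 is true.
  15. (~p1 | p2) — p2 is true.
  16. (p1 | ~p4) — p1 is true.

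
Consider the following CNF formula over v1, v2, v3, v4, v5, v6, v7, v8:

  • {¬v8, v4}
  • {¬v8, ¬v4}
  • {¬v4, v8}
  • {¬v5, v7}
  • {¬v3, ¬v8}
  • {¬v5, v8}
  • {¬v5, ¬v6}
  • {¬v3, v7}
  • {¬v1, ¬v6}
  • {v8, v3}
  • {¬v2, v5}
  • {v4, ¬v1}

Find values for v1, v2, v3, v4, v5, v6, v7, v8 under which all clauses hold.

v1 occurs only negated in the remaining clauses — set v1 = False.
v2 occurs only negated in the remaining clauses — set v2 = False.
Try v3 = True.
  then v8 is forced to False.
  then v4 is forced to False.
  then v5 is forced to False.
  then v7 is forced to True.
v6 is now unconstrained; take v6 = True.

v1 = F, v2 = F, v3 = T, v4 = F, v5 = F, v6 = T, v7 = T, v8 = F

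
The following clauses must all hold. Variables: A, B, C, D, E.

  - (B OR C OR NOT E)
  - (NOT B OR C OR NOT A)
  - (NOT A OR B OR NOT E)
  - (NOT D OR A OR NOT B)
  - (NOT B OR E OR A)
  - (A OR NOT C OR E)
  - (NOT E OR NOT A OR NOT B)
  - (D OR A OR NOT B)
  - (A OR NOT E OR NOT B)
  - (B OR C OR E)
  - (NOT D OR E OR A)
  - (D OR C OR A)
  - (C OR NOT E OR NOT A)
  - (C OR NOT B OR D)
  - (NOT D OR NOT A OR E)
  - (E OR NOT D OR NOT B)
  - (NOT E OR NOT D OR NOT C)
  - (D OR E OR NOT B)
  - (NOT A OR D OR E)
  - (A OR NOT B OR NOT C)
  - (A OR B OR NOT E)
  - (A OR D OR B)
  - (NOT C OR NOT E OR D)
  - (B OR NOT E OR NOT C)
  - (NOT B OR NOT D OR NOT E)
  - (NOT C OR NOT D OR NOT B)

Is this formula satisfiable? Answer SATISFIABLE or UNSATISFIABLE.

B = True:
  A = True:
    propagation gives C=True, E=False, D=False; an empty clause results — contradiction.
  A = False:
    propagation gives D=False; an empty clause results — contradiction.
B = False:
  E = True:
    propagation gives C=True; an empty clause results — contradiction.
  E = False:
    propagation gives C=True, A=True, D=False; an empty clause results — contradiction.
Every branch closes, so no satisfying assignment exists.

UNSATISFIABLE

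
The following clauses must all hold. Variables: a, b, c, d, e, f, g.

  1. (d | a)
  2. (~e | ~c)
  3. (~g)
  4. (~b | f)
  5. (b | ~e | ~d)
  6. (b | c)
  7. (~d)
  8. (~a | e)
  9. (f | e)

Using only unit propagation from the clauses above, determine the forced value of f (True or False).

(~g) stands alone — g = False.
(~d) is a unit clause: d = False.
(a | d) with d = False leaves only a, so a = True.
(~a | e): since a = True, the clause reduces to (e). e = True.
(~e | ~c) with e = True leaves only ~c, so c = False.
From (c | b) and c = False: b = True.
In (f | ~b), ~b is now false; f must hold, so f = True.

True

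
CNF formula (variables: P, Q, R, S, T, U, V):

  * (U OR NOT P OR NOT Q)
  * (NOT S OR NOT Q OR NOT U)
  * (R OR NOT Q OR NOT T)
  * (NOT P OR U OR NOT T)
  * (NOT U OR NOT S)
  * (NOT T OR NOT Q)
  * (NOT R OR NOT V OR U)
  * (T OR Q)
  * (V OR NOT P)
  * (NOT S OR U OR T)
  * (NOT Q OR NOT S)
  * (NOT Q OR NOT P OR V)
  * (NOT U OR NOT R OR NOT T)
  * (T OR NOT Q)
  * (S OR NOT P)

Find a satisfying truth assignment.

Pure literal: P appears only negated; assign P = False.
Try Q = False.
  then T is forced to True.
The remaining clauses are satisfied by R = False, S = False, U = False, V = True.

P=False, Q=False, R=False, S=False, T=True, U=False, V=True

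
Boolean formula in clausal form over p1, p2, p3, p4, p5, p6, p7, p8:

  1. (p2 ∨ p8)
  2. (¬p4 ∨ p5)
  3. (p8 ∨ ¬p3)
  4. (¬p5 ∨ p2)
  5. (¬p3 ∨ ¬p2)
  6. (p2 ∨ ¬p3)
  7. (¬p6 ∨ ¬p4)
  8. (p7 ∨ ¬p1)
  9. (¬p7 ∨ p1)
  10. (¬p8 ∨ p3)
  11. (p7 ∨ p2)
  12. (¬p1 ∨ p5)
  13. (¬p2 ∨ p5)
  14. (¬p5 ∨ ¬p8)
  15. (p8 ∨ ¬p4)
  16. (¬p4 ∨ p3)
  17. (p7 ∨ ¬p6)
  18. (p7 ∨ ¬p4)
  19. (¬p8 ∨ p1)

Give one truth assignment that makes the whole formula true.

p4 occurs only negated in the remaining clauses — set p4 = False.
p6 occurs only negated in the remaining clauses — set p6 = False.
Set p1 = False and propagate.
  then p7 is forced to False.
  then p2 is forced to True.
  then p3 is forced to False.
  then p8 is forced to False.
  then p5 is forced to True.

p1=F  p2=T  p3=F  p4=F  p5=T  p6=F  p7=F  p8=F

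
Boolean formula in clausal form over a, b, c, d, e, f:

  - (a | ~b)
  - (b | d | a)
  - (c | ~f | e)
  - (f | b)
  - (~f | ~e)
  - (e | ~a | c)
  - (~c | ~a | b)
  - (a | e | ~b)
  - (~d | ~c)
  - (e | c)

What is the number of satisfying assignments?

Satisfying assignments:
  a=T b=T c=F d=F e=T f=F
  a=T b=T c=F d=T e=T f=F
  a=T b=T c=T d=F e=F f=F
  a=T b=T c=T d=F e=F f=T
  a=T b=T c=T d=F e=T f=F
That's 5 in total.

5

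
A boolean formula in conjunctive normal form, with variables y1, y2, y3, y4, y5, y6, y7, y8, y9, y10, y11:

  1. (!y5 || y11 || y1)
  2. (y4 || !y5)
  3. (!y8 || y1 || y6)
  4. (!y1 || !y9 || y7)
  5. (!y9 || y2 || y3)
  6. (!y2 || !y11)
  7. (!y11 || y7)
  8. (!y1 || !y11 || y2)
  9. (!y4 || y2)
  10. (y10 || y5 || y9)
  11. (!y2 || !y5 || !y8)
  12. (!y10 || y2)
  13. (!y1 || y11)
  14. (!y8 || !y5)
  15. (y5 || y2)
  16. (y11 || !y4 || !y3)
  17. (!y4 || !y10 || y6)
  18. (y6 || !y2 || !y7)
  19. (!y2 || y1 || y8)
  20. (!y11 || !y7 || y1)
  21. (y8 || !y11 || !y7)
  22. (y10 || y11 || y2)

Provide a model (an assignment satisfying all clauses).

Pure literal: y6 appears only positively; assign y6 = True.
Set y1 = False and propagate.
Try y2 = True.
  then y11 is forced to False.
  then y5 is forced to False.
  then y8 is forced to True.
Try y3 = False.
The remaining clauses are satisfied by y4 = True, y7 = False, y9 = True, y10 = True.

y1=F, y2=T, y3=F, y4=T, y5=F, y6=T, y7=F, y8=T, y9=T, y10=T, y11=F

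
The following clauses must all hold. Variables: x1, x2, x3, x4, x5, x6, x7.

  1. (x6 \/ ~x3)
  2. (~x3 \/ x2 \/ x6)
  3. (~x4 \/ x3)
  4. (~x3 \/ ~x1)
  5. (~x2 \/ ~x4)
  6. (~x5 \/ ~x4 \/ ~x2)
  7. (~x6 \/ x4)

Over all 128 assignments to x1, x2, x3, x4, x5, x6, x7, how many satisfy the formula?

Split on x3, then x4.
  x3=T, x4=T: remaining (x1,x2,x5,x6,x7) ∈ {(F,F,F,T,F); (F,F,F,T,T); (F,F,T,T,F); (F,F,T,T,T)} — 4.
  x3=T, x4=F: a clause becomes empty — 0.
  x3=F, x4=T: a clause becomes empty — 0.
  x3=F, x4=F: forces x6=F; x1, x2, x5, x7 free → 2^4 = 16.
Total: 4 + 0 + 0 + 16 = 20.

20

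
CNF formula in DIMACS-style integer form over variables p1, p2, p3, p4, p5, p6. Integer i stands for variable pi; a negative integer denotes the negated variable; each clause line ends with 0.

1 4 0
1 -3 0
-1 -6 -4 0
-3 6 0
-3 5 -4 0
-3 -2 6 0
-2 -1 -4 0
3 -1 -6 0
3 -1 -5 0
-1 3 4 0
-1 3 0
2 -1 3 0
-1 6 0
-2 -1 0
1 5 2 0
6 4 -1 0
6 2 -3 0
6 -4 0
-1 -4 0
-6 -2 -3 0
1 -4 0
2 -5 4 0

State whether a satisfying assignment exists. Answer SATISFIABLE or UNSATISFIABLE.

Try p1 = True.
  then p3 is forced to True.
  then p6 is forced to True.
  then p4 is forced to False.
  then p2 is forced to False.
  then p5 is forced to False.
So p1 = T, p2 = F, p3 = T, p4 = F, p5 = F, p6 = T is a satisfying assignment.

SATISFIABLE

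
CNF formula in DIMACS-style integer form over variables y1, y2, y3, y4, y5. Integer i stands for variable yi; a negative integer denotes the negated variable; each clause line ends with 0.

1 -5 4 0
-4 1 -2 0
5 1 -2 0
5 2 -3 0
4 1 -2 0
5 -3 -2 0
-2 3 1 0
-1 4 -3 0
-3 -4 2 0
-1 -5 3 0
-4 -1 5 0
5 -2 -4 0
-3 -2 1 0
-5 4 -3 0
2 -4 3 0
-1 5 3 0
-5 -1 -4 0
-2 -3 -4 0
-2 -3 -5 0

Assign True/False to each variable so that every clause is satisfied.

Branch on y1: take y1 = False.
Try y2 = False.
Branch on y3: take y3 = False.
  then y4 is forced to False.
  then y5 is forced to False.

y1=0  y2=0  y3=0  y4=0  y5=0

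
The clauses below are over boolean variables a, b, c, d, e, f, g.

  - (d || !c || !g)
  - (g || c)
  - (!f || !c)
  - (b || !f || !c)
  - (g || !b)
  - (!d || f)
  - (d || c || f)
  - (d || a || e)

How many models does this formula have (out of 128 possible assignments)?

Case analysis on c and d:
  c=1, d=1: a clause becomes empty — 0.
  c=1, d=0: remaining (a,b,e,f,g) ∈ {(0,0,1,0,0); (1,0,0,0,0); (1,0,1,0,0)} — 3.
  c=0, d=1: forces f=1; g=1; a, b, e free → 2^3 = 8.
  c=0, d=0: b free; 3 ways for (a,e,f,g) × 2^1 = 6.
Total: 0 + 3 + 8 + 6 = 17.

17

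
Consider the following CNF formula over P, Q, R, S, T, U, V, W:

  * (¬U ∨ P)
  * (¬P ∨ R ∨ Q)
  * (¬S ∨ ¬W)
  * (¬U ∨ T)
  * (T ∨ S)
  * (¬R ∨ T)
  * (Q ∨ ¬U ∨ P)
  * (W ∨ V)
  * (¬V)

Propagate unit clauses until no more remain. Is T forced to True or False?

True

(¬V) is a unit clause: V = False.
(V ∨ W): since V = False, the clause reduces to (W). W = True.
(¬S ∨ ¬W) with W = True leaves only ¬S, so S = False.
From (S ∨ T) and S = False: T = True.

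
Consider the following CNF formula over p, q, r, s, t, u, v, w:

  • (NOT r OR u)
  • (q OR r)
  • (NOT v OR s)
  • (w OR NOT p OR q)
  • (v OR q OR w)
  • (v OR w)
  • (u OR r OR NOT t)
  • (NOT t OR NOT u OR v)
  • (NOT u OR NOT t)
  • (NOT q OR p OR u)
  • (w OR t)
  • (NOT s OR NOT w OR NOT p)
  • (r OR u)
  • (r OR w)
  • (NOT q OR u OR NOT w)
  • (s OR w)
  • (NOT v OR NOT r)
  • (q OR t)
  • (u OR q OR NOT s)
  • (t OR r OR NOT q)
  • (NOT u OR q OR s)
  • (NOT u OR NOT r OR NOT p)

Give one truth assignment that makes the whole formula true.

Set p = False and propagate.
The remaining clauses are satisfied by q = True, r = True, s = False, t = False, u = True, v = False, w = True.

p=False, q=True, r=True, s=False, t=False, u=True, v=False, w=True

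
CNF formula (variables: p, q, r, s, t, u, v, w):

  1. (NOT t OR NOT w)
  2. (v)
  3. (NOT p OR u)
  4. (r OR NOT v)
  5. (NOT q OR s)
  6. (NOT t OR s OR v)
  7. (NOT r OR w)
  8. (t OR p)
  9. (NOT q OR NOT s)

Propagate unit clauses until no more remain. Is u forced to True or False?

(v) stands alone — v = True.
In (r OR NOT v), NOT v is now false; r must hold, so r = True.
(w OR NOT r) with r = True leaves only w, so w = True.
From (NOT w OR NOT t) and w = True: t = False.
From (t OR p) and t = False: p = True.
(NOT p OR u): since p = True, the clause reduces to (u). u = True.

True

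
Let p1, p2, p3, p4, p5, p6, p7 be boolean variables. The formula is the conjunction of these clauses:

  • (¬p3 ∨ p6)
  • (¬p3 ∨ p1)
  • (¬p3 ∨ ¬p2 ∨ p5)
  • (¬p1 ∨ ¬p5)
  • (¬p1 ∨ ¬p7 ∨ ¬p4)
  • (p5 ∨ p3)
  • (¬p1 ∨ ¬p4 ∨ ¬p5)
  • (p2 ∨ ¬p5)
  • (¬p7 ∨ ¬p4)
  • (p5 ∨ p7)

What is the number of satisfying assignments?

7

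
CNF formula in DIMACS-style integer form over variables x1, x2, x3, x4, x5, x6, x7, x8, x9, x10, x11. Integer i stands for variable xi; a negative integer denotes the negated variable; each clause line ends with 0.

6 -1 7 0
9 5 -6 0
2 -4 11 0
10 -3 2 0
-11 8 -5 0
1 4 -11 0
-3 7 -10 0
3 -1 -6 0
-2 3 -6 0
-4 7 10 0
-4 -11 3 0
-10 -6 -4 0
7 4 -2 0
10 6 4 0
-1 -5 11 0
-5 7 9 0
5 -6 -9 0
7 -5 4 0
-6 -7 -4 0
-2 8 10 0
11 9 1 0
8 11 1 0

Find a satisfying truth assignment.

Pure literal: x8 appears only positively; assign x8 = True.
Set x1 = True and propagate.
The remaining clauses are satisfied by x2 = False, x3 = True, x4 = False, x5 = True, x6 = True, x7 = True, x9 = True, x10 = True, x11 = True.
Every clause has at least one true literal under this assignment.

x1=True, x2=False, x3=True, x4=False, x5=True, x6=True, x7=True, x8=True, x9=True, x10=True, x11=True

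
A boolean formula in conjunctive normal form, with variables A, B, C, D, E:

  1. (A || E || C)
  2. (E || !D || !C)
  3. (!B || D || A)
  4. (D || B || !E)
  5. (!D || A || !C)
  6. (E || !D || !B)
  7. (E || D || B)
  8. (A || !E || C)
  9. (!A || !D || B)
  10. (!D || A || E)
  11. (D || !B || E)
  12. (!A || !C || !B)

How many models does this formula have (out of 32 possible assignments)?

2

Satisfying assignments:
  A=T B=T C=F D=F E=T
  A=T B=T C=F D=T E=T
That's 2 in total.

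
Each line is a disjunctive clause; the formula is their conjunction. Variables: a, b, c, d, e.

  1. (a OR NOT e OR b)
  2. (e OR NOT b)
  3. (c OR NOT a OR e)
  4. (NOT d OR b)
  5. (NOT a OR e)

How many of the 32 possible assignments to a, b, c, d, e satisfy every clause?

Case analysis on e and a:
  e=1, a=1: c free; 3 ways for (b,d) × 2^1 = 6.
  e=1, a=0: remaining (b,c,d) ∈ {(1,0,0); (1,0,1); (1,1,0); (1,1,1)} — 4.
  e=0, a=1: a clause becomes empty — 0.
  e=0, a=0: remaining (b,c,d) ∈ {(0,0,0); (0,1,0)} — 2.
Total: 6 + 4 + 0 + 2 = 12.

12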